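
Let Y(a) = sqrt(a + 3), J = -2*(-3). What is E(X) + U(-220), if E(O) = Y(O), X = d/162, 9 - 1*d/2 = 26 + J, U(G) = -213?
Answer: -213 + 2*sqrt(55)/9 ≈ -211.35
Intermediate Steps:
J = 6
d = -46 (d = 18 - 2*(26 + 6) = 18 - 2*32 = 18 - 64 = -46)
X = -23/81 (X = -46/162 = -46*1/162 = -23/81 ≈ -0.28395)
Y(a) = sqrt(3 + a)
E(O) = sqrt(3 + O)
E(X) + U(-220) = sqrt(3 - 23/81) - 213 = sqrt(220/81) - 213 = 2*sqrt(55)/9 - 213 = -213 + 2*sqrt(55)/9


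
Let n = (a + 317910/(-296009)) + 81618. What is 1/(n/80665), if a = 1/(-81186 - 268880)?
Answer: 8358724014105010/8457365144651023 ≈ 0.98834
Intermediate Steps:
a = -1/350066 (a = 1/(-350066) = -1/350066 ≈ -2.8566e-6)
n = 8457365144651023/103622686594 (n = (-1/350066 + 317910/(-296009)) + 81618 = (-1/350066 + 317910*(-1/296009)) + 81618 = (-1/350066 - 317910/296009) + 81618 = -111289778069/103622686594 + 81618 = 8457365144651023/103622686594 ≈ 81617.)
1/(n/80665) = 1/((8457365144651023/103622686594)/80665) = 1/((8457365144651023/103622686594)*(1/80665)) = 1/(8457365144651023/8358724014105010) = 8358724014105010/8457365144651023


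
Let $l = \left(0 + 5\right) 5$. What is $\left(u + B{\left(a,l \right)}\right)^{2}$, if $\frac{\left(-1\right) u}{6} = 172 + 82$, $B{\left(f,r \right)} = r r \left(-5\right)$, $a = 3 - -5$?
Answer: $21613201$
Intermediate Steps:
$a = 8$ ($a = 3 + 5 = 8$)
$l = 25$ ($l = 5 \cdot 5 = 25$)
$B{\left(f,r \right)} = - 5 r^{2}$ ($B{\left(f,r \right)} = r^{2} \left(-5\right) = - 5 r^{2}$)
$u = -1524$ ($u = - 6 \left(172 + 82\right) = \left(-6\right) 254 = -1524$)
$\left(u + B{\left(a,l \right)}\right)^{2} = \left(-1524 - 5 \cdot 25^{2}\right)^{2} = \left(-1524 - 3125\right)^{2} = \left(-4649\right)^{2} = 21613201$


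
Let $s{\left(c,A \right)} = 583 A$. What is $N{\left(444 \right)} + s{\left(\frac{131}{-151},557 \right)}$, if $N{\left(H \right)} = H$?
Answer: $325175$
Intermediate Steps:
$N{\left(444 \right)} + s{\left(\frac{131}{-151},557 \right)} = 444 + 583 \cdot 557 = 444 + 324731 = 325175$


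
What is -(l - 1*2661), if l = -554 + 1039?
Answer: 2176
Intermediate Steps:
l = 485
-(l - 1*2661) = -(485 - 1*2661) = -(485 - 2661) = -1*(-2176) = 2176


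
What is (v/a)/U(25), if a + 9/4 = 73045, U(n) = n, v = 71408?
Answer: 285632/7304275 ≈ 0.039105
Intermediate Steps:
a = 292171/4 (a = -9/4 + 73045 = 292171/4 ≈ 73043.)
(v/a)/U(25) = (71408/(292171/4))/25 = (71408*(4/292171))*(1/25) = (285632/292171)*(1/25) = 285632/7304275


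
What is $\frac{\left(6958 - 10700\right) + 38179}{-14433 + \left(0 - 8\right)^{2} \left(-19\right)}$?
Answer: $- \frac{34437}{15649} \approx -2.2006$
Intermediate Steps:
$\frac{\left(6958 - 10700\right) + 38179}{-14433 + \left(0 - 8\right)^{2} \left(-19\right)} = \frac{\left(6958 - 10700\right) + 38179}{-14433 + \left(-8\right)^{2} \left(-19\right)} = \frac{-3742 + 38179}{-14433 + 64 \left(-19\right)} = \frac{34437}{-14433 - 1216} = \frac{34437}{-15649} = 34437 \left(- \frac{1}{15649}\right) = - \frac{34437}{15649}$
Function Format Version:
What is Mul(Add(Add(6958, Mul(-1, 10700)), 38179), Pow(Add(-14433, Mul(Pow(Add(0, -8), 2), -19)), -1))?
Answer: Rational(-34437, 15649) ≈ -2.2006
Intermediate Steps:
Mul(Add(Add(6958, Mul(-1, 10700)), 38179), Pow(Add(-14433, Mul(Pow(Add(0, -8), 2), -19)), -1)) = Mul(Add(Add(6958, -10700), 38179), Pow(Add(-14433, Mul(Pow(-8, 2), -19)), -1)) = Mul(Add(-3742, 38179), Pow(Add(-14433, Mul(64, -19)), -1)) = Mul(34437, Pow(Add(-14433, -1216), -1)) = Mul(34437, Pow(-15649, -1)) = Mul(34437, Rational(-1, 15649)) = Rational(-34437, 15649)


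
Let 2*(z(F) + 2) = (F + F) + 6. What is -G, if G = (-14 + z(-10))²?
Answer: -529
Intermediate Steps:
z(F) = 1 + F (z(F) = -2 + ((F + F) + 6)/2 = -2 + (2*F + 6)/2 = -2 + (6 + 2*F)/2 = -2 + (3 + F) = 1 + F)
G = 529 (G = (-14 + (1 - 10))² = (-14 - 9)² = (-23)² = 529)
-G = -1*529 = -529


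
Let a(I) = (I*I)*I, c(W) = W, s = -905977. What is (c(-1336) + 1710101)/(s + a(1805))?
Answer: 89935/309464692 ≈ 0.00029061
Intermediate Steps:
a(I) = I³ (a(I) = I²*I = I³)
(c(-1336) + 1710101)/(s + a(1805)) = (-1336 + 1710101)/(-905977 + 1805³) = 1708765/(-905977 + 5880735125) = 1708765/5879829148 = 1708765*(1/5879829148) = 89935/309464692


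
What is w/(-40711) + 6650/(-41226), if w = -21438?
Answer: 306537419/839175843 ≈ 0.36528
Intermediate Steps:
w/(-40711) + 6650/(-41226) = -21438/(-40711) + 6650/(-41226) = -21438*(-1/40711) + 6650*(-1/41226) = 21438/40711 - 3325/20613 = 306537419/839175843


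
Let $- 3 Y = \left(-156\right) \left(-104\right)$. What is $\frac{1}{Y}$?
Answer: $- \frac{1}{5408} \approx -0.00018491$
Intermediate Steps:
$Y = -5408$ ($Y = - \frac{\left(-156\right) \left(-104\right)}{3} = \left(- \frac{1}{3}\right) 16224 = -5408$)
$\frac{1}{Y} = \frac{1}{-5408} = - \frac{1}{5408}$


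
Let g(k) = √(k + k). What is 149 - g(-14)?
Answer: 149 - 2*I*√7 ≈ 149.0 - 5.2915*I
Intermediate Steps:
g(k) = √2*√k (g(k) = √(2*k) = √2*√k)
149 - g(-14) = 149 - √2*√(-14) = 149 - √2*I*√14 = 149 - 2*I*√7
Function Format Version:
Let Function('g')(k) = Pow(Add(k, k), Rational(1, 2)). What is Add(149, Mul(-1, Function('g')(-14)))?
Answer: Add(149, Mul(-2, I, Pow(7, Rational(1, 2)))) ≈ Add(149.00, Mul(-5.2915, I))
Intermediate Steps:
Function('g')(k) = Mul(Pow(2, Rational(1, 2)), Pow(k, Rational(1, 2))) (Function('g')(k) = Pow(Mul(2, k), Rational(1, 2)) = Mul(Pow(2, Rational(1, 2)), Pow(k, Rational(1, 2))))
Add(149, Mul(-1, Function('g')(-14))) = Add(149, Mul(-1, Mul(Pow(2, Rational(1, 2)), Pow(-14, Rational(1, 2))))) = Add(149, Mul(-1, Mul(Pow(2, Rational(1, 2)), Mul(I, Pow(14, Rational(1, 2)))))) = Add(149, Mul(-1, Mul(2, I, Pow(7, Rational(1, 2))))) = Add(149, Mul(-2, I, Pow(7, Rational(1, 2))))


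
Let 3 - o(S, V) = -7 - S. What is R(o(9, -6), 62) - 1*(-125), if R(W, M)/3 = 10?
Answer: 155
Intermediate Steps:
o(S, V) = 10 + S (o(S, V) = 3 - (-7 - S) = 3 + (7 + S) = 10 + S)
R(W, M) = 30 (R(W, M) = 3*10 = 30)
R(o(9, -6), 62) - 1*(-125) = 30 - 1*(-125) = 30 + 125 = 155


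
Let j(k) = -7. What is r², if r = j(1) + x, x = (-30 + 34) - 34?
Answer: 1369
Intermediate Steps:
x = -30 (x = 4 - 34 = -30)
r = -37 (r = -7 - 30 = -37)
r² = (-37)² = 1369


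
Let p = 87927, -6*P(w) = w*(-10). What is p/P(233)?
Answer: 263781/1165 ≈ 226.42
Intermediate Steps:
P(w) = 5*w/3 (P(w) = -w*(-10)/6 = -(-5)*w/3 = 5*w/3)
p/P(233) = 87927/(((5/3)*233)) = 87927/(1165/3) = 87927*(3/1165) = 263781/1165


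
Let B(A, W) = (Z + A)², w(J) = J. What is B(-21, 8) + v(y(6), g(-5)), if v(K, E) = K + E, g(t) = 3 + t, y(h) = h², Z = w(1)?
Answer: 434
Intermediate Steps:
Z = 1
B(A, W) = (1 + A)²
v(K, E) = E + K
B(-21, 8) + v(y(6), g(-5)) = (1 - 21)² + ((3 - 5) + 6²) = (-20)² + (-2 + 36) = 400 + 34 = 434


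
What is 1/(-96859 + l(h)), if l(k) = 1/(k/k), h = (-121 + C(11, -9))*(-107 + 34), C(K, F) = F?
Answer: -1/96858 ≈ -1.0324e-5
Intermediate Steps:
h = 9490 (h = (-121 - 9)*(-107 + 34) = -130*(-73) = 9490)
l(k) = 1 (l(k) = 1/1 = 1)
1/(-96859 + l(h)) = 1/(-96859 + 1) = 1/(-96858) = -1/96858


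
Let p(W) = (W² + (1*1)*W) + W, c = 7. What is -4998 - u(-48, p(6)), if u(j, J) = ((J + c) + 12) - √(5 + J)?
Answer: -5065 + √53 ≈ -5057.7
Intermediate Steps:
p(W) = W² + 2*W (p(W) = (W² + 1*W) + W = (W² + W) + W = (W + W²) + W = W² + 2*W)
u(j, J) = 19 + J - √(5 + J) (u(j, J) = ((J + 7) + 12) - √(5 + J) = ((7 + J) + 12) - √(5 + J) = (19 + J) - √(5 + J) = 19 + J - √(5 + J))
-4998 - u(-48, p(6)) = -4998 - (19 + 6*(2 + 6) - √(5 + 6*(2 + 6))) = -4998 - (19 + 6*8 - √(5 + 6*8)) = -4998 - (19 + 48 - √(5 + 48)) = -4998 - (19 + 48 - √53) = -4998 - (67 - √53) = -4998 + (-67 + √53) = -5065 + √53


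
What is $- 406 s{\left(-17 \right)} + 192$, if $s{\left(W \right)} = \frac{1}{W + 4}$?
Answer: $\frac{2902}{13} \approx 223.23$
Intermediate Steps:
$s{\left(W \right)} = \frac{1}{4 + W}$
$- 406 s{\left(-17 \right)} + 192 = - \frac{406}{4 - 17} + 192 = - \frac{406}{-13} + 192 = \left(-406\right) \left(- \frac{1}{13}\right) + 192 = \frac{406}{13} + 192 = \frac{2902}{13}$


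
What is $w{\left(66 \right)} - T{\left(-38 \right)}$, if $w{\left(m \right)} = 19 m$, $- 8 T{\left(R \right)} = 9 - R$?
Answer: $\frac{10079}{8} \approx 1259.9$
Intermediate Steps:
$T{\left(R \right)} = - \frac{9}{8} + \frac{R}{8}$ ($T{\left(R \right)} = - \frac{9 - R}{8} = - \frac{9}{8} + \frac{R}{8}$)
$w{\left(66 \right)} - T{\left(-38 \right)} = 19 \cdot 66 - \left(- \frac{9}{8} + \frac{1}{8} \left(-38\right)\right) = 1254 - \left(- \frac{9}{8} - \frac{19}{4}\right) = 1254 - - \frac{47}{8} = 1254 + \frac{47}{8} = \frac{10079}{8}$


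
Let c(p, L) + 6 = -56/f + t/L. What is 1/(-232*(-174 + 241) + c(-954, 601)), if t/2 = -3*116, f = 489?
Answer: -293889/4570347950 ≈ -6.4303e-5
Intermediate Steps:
t = -696 (t = 2*(-3*116) = 2*(-348) = -696)
c(p, L) = -2990/489 - 696/L (c(p, L) = -6 + (-56/489 - 696/L) = -2990/489 - 696/L)
1/(-232*(-174 + 241) + c(-954, 601)) = 1/(-232*(-174 + 241) + (-2990/489 - 696/601)) = 1/(-232*67 + (-2990/489 - 696*1/601)) = 1/(-15544 + (-2990/489 - 696/601)) = 1/(-15544 - 2137334/293889) = 1/(-4570347950/293889) = -293889/4570347950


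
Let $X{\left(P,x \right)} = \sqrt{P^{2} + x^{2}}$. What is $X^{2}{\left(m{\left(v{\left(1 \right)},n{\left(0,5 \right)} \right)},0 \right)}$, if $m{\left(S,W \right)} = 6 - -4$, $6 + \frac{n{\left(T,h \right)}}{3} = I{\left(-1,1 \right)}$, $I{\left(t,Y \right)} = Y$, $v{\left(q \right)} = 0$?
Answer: $100$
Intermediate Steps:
$n{\left(T,h \right)} = -15$ ($n{\left(T,h \right)} = -18 + 3 \cdot 1 = -18 + 3 = -15$)
$m{\left(S,W \right)} = 10$ ($m{\left(S,W \right)} = 6 + 4 = 10$)
$X^{2}{\left(m{\left(v{\left(1 \right)},n{\left(0,5 \right)} \right)},0 \right)} = \left(\sqrt{10^{2} + 0^{2}}\right)^{2} = \left(\sqrt{100 + 0}\right)^{2} = \left(\sqrt{100}\right)^{2} = 10^{2} = 100$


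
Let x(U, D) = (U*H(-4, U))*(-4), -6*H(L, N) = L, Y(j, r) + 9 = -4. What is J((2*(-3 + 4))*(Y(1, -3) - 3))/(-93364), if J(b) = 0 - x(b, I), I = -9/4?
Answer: 64/70023 ≈ 0.00091399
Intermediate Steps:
Y(j, r) = -13 (Y(j, r) = -9 - 4 = -13)
H(L, N) = -L/6
I = -9/4 (I = -9*¼ = -9/4 ≈ -2.2500)
x(U, D) = -8*U/3 (x(U, D) = (U*(-⅙*(-4)))*(-4) = (U*(⅔))*(-4) = (2*U/3)*(-4) = -8*U/3)
J(b) = 8*b/3 (J(b) = 0 - (-8)*b/3 = 0 + 8*b/3 = 8*b/3)
J((2*(-3 + 4))*(Y(1, -3) - 3))/(-93364) = (8*((2*(-3 + 4))*(-13 - 3))/3)/(-93364) = (8*((2*1)*(-16))/3)*(-1/93364) = (8*(2*(-16))/3)*(-1/93364) = ((8/3)*(-32))*(-1/93364) = -256/3*(-1/93364) = 64/70023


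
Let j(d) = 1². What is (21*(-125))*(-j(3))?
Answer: 2625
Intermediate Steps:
j(d) = 1
(21*(-125))*(-j(3)) = (21*(-125))*(-1*1) = -2625*(-1) = 2625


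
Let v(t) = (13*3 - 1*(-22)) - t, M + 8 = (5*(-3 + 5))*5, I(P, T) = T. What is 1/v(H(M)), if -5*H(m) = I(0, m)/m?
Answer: 5/306 ≈ 0.016340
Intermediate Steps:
M = 42 (M = -8 + (5*(-3 + 5))*5 = -8 + (5*2)*5 = -8 + 10*5 = -8 + 50 = 42)
H(m) = -⅕ (H(m) = -m/(5*m) = -⅕*1 = -⅕)
v(t) = 61 - t (v(t) = (39 + 22) - t = 61 - t)
1/v(H(M)) = 1/(61 - 1*(-⅕)) = 1/(61 + ⅕) = 1/(306/5) = 5/306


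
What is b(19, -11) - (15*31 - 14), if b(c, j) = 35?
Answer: -416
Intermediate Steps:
b(19, -11) - (15*31 - 14) = 35 - (15*31 - 14) = 35 - (465 - 14) = 35 - 1*451 = 35 - 451 = -416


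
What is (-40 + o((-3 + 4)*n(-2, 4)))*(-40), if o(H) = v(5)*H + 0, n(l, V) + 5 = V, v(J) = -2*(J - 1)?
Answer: 1280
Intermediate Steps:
v(J) = 2 - 2*J (v(J) = -2*(-1 + J) = 2 - 2*J)
n(l, V) = -5 + V
o(H) = -8*H (o(H) = (2 - 2*5)*H + 0 = (2 - 10)*H + 0 = -8*H + 0 = -8*H)
(-40 + o((-3 + 4)*n(-2, 4)))*(-40) = (-40 - 8*(-3 + 4)*(-5 + 4))*(-40) = (-40 - 8*(-1))*(-40) = (-40 + 8)*(-40) = -32*(-40) = 1280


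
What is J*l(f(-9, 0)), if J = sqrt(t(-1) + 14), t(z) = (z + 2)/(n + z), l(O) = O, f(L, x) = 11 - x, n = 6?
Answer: 11*sqrt(355)/5 ≈ 41.451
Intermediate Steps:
t(z) = (2 + z)/(6 + z) (t(z) = (z + 2)/(6 + z) = (2 + z)/(6 + z))
J = sqrt(355)/5 (J = sqrt((2 - 1)/(6 - 1) + 14) = sqrt(1/5 + 14) = sqrt(71/5) = sqrt(355)/5 ≈ 3.7683)
J*l(f(-9, 0)) = (sqrt(355)/5)*(11 - 1*0) = (sqrt(355)/5)*(11 + 0) = (sqrt(355)/5)*11 = 11*sqrt(355)/5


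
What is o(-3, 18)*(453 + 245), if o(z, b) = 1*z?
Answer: -2094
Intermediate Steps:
o(z, b) = z
o(-3, 18)*(453 + 245) = -3*(453 + 245) = -3*698 = -2094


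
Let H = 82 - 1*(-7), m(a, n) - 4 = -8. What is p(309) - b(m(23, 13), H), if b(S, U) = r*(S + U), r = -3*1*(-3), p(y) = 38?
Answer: -727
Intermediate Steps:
m(a, n) = -4 (m(a, n) = 4 - 8 = -4)
r = 9 (r = -3*(-3) = 9)
H = 89 (H = 82 + 7 = 89)
b(S, U) = 9*S + 9*U (b(S, U) = 9*(S + U) = 9*S + 9*U)
p(309) - b(m(23, 13), H) = 38 - (9*(-4) + 9*89) = 38 - (-36 + 801) = 38 - 1*765 = 38 - 765 = -727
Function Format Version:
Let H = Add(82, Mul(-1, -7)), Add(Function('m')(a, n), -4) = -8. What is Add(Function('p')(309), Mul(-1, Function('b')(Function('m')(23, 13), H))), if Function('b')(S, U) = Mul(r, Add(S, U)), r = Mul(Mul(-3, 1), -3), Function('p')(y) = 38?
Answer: -727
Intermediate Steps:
Function('m')(a, n) = -4 (Function('m')(a, n) = Add(4, -8) = -4)
r = 9 (r = Mul(-3, -3) = 9)
H = 89 (H = Add(82, 7) = 89)
Function('b')(S, U) = Add(Mul(9, S), Mul(9, U)) (Function('b')(S, U) = Mul(9, Add(S, U)) = Add(Mul(9, S), Mul(9, U)))
Add(Function('p')(309), Mul(-1, Function('b')(Function('m')(23, 13), H))) = Add(38, Mul(-1, Add(Mul(9, -4), Mul(9, 89)))) = Add(38, Mul(-1, Add(-36, 801))) = Add(38, Mul(-1, 765)) = Add(38, -765) = -727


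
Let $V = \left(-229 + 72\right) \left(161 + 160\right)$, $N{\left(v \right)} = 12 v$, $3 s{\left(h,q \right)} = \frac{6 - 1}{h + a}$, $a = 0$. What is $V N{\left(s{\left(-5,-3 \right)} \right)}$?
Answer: $201588$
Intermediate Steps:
$s{\left(h,q \right)} = \frac{5}{3 h}$ ($s{\left(h,q \right)} = \frac{\left(6 - 1\right) \frac{1}{h + 0}}{3} = \frac{5 \frac{1}{h}}{3} = \frac{5}{3 h}$)
$V = -50397$ ($V = \left(-157\right) 321 = -50397$)
$V N{\left(s{\left(-5,-3 \right)} \right)} = - 50397 \cdot 12 \frac{5}{3 \left(-5\right)} = - 50397 \cdot 12 \cdot \frac{5}{3} \left(- \frac{1}{5}\right) = - 50397 \cdot 12 \left(- \frac{1}{3}\right) = \left(-50397\right) \left(-4\right) = 201588$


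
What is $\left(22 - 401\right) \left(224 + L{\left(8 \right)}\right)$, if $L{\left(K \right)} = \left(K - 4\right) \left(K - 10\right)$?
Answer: $-81864$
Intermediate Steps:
$L{\left(K \right)} = \left(-10 + K\right) \left(-4 + K\right)$ ($L{\left(K \right)} = \left(-4 + K\right) \left(-10 + K\right) = \left(-10 + K\right) \left(-4 + K\right)$)
$\left(22 - 401\right) \left(224 + L{\left(8 \right)}\right) = \left(22 - 401\right) \left(224 + \left(40 + 8^{2} - 112\right)\right) = - 379 \left(224 + \left(40 + 64 - 112\right)\right) = - 379 \left(224 - 8\right) = \left(-379\right) 216 = -81864$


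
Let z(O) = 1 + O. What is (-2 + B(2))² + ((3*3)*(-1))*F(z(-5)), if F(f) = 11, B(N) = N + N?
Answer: -95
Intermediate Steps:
B(N) = 2*N
(-2 + B(2))² + ((3*3)*(-1))*F(z(-5)) = (-2 + 2*2)² + ((3*3)*(-1))*11 = (-2 + 4)² + (9*(-1))*11 = 2² - 9*11 = 4 - 99 = -95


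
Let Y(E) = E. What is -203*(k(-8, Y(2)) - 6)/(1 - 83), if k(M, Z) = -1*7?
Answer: -2639/82 ≈ -32.183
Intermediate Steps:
k(M, Z) = -7
-203*(k(-8, Y(2)) - 6)/(1 - 83) = -203*(-7 - 6)/(1 - 83) = -(-2639)/(-82) = -(-2639)*(-1)/82 = -203*13/82 = -2639/82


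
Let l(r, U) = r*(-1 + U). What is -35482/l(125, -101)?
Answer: 17741/6375 ≈ 2.7829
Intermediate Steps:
-35482/l(125, -101) = -35482*1/(125*(-1 - 101)) = -35482/(125*(-102)) = -35482/(-12750) = -35482*(-1/12750) = 17741/6375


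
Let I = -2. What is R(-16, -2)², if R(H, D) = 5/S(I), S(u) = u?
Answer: 25/4 ≈ 6.2500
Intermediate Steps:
R(H, D) = -5/2 (R(H, D) = 5/(-2) = 5*(-½) = -5/2)
R(-16, -2)² = (-5/2)² = 25/4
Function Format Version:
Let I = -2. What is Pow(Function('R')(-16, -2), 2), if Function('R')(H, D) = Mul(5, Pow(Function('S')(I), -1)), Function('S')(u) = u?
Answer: Rational(25, 4) ≈ 6.2500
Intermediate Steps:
Function('R')(H, D) = Rational(-5, 2) (Function('R')(H, D) = Mul(5, Pow(-2, -1)) = Mul(5, Rational(-1, 2)) = Rational(-5, 2))
Pow(Function('R')(-16, -2), 2) = Pow(Rational(-5, 2), 2) = Rational(25, 4)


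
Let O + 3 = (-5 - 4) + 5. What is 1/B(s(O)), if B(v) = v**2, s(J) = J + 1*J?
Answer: 1/196 ≈ 0.0051020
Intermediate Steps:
O = -7 (O = -3 + ((-5 - 4) + 5) = -3 + (-9 + 5) = -3 - 4 = -7)
s(J) = 2*J (s(J) = J + J = 2*J)
1/B(s(O)) = 1/((2*(-7))**2) = 1/((-14)**2) = 1/196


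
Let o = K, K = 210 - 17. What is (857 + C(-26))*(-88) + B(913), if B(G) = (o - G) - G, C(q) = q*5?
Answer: -65609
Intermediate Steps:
K = 193
o = 193
C(q) = 5*q
B(G) = 193 - 2*G (B(G) = (193 - G) - G = 193 - 2*G)
(857 + C(-26))*(-88) + B(913) = (857 + 5*(-26))*(-88) + (193 - 2*913) = (857 - 130)*(-88) + (193 - 1826) = 727*(-88) - 1633 = -63976 - 1633 = -65609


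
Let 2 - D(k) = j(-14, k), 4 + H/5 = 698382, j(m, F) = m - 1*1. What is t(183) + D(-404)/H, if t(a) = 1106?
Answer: 3862030357/3491890 ≈ 1106.0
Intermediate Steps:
j(m, F) = -1 + m (j(m, F) = m - 1 = -1 + m)
H = 3491890 (H = -20 + 5*698382 = -20 + 3491910 = 3491890)
D(k) = 17 (D(k) = 2 - (-1 - 14) = 2 - 1*(-15) = 2 + 15 = 17)
t(183) + D(-404)/H = 1106 + 17/3491890 = 3862030357/3491890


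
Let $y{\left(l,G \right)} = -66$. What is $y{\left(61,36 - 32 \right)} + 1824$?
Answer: $1758$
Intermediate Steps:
$y{\left(61,36 - 32 \right)} + 1824 = -66 + 1824 = 1758$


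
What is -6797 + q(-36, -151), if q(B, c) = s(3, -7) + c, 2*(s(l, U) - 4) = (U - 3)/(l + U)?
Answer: -27771/4 ≈ -6942.8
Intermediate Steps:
s(l, U) = 4 + (-3 + U)/(2*(U + l)) (s(l, U) = 4 + ((U - 3)/(l + U))/2 = 4 + ((-3 + U)/(U + l))/2 = 4 + (-3 + U)/(2*(U + l)))
q(B, c) = 21/4 + c (q(B, c) = (-3 + 8*3 + 9*(-7))/(2*(-7 + 3)) + c = (½)*(-3 + 24 - 63)/(-4) + c = (½)*(-¼)*(-42) + c = 21/4 + c)
-6797 + q(-36, -151) = -6797 + (21/4 - 151) = -6797 - 583/4 = -27771/4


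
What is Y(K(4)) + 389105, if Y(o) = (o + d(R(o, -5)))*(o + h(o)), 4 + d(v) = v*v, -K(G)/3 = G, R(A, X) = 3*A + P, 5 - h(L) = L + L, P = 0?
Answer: 410865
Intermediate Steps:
h(L) = 5 - 2*L (h(L) = 5 - (L + L) = 5 - 2*L)
R(A, X) = 3*A (R(A, X) = 3*A + 0 = 3*A)
K(G) = -3*G
d(v) = -4 + v² (d(v) = -4 + v*v = -4 + v²)
Y(o) = (5 - o)*(-4 + o + 9*o²) (Y(o) = (o + (-4 + (3*o)²))*(o + (5 - 2*o)) = (o + (-4 + 9*o²))*(5 - o) = (-4 + o + 9*o²)*(5 - o) = (5 - o)*(-4 + o + 9*o²))
Y(K(4)) + 389105 = (-20 - 9*(-3*4)³ + 9*(-3*4) + 44*(-3*4)²) + 389105 = (-20 - 9*(-12)³ + 9*(-12) + 44*(-12)²) + 389105 = (-20 - 9*(-1728) - 108 + 44*144) + 389105 = (-20 + 15552 - 108 + 6336) + 389105 = 21760 + 389105 = 410865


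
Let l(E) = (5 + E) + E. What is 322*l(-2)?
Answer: 322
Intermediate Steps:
l(E) = 5 + 2*E
322*l(-2) = 322*(5 + 2*(-2)) = 322*(5 - 4) = 322*1 = 322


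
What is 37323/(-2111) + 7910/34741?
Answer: -182848619/10476893 ≈ -17.453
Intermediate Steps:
37323/(-2111) + 7910/34741 = 37323*(-1/2111) + 7910*(1/34741) = -37323/2111 + 1130/4963 = -182848619/10476893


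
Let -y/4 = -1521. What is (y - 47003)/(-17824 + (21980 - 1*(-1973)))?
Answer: -40919/6129 ≈ -6.6763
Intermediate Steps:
y = 6084 (y = -4*(-1521) = 6084)
(y - 47003)/(-17824 + (21980 - 1*(-1973))) = (6084 - 47003)/(-17824 + (21980 - 1*(-1973))) = -40919/(-17824 + (21980 + 1973)) = -40919/(-17824 + 23953) = -40919/6129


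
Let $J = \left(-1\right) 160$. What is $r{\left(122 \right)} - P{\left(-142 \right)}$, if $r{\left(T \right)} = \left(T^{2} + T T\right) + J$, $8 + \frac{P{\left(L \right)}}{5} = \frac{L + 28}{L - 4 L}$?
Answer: $\frac{2105103}{71} \approx 29649.0$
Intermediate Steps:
$J = -160$
$P{\left(L \right)} = -40 - \frac{5 \left(28 + L\right)}{3 L}$ ($P{\left(L \right)} = -40 + 5 \frac{L + 28}{L - 4 L} = -40 + 5 \frac{28 + L}{\left(-3\right) L} = -40 + 5 \left(28 + L\right) \left(- \frac{1}{3 L}\right) = -40 + 5 \left(- \frac{28 + L}{3 L}\right) = -40 - \frac{5 \left(28 + L\right)}{3 L}$)
$r{\left(T \right)} = -160 + 2 T^{2}$ ($r{\left(T \right)} = \left(T^{2} + T T\right) - 160 = \left(T^{2} + T^{2}\right) - 160 = 2 T^{2} - 160 = -160 + 2 T^{2}$)
$r{\left(122 \right)} - P{\left(-142 \right)} = \left(-160 + 2 \cdot 122^{2}\right) - \frac{5 \left(-28 - -3550\right)}{3 \left(-142\right)} = \left(-160 + 2 \cdot 14884\right) - \frac{5}{3} \left(- \frac{1}{142}\right) \left(-28 + 3550\right) = \left(-160 + 29768\right) - \frac{5}{3} \left(- \frac{1}{142}\right) 3522 = 29608 - - \frac{2935}{71} = 29608 + \frac{2935}{71} = \frac{2105103}{71}$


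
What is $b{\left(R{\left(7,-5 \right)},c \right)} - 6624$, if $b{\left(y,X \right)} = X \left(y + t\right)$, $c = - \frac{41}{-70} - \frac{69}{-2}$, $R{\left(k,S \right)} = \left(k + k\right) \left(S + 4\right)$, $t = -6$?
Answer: $- \frac{51280}{7} \approx -7325.7$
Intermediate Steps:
$R{\left(k,S \right)} = 2 k \left(4 + S\right)$
$c = \frac{1228}{35}$ ($c = \left(-41\right) \left(- \frac{1}{70}\right) - - \frac{69}{2} = \frac{41}{70} + \frac{69}{2} = \frac{1228}{35} \approx 35.086$)
$b{\left(y,X \right)} = X \left(-6 + y\right)$ ($b{\left(y,X \right)} = X \left(y - 6\right) = X \left(-6 + y\right)$)
$b{\left(R{\left(7,-5 \right)},c \right)} - 6624 = \frac{1228 \left(-6 + 2 \cdot 7 \left(4 - 5\right)\right)}{35} - 6624 = \frac{1228 \left(-6 + 2 \cdot 7 \left(-1\right)\right)}{35} - 6624 = \frac{1228 \left(-6 - 14\right)}{35} - 6624 = \frac{1228}{35} \left(-20\right) - 6624 = - \frac{4912}{7} - 6624 = - \frac{51280}{7}$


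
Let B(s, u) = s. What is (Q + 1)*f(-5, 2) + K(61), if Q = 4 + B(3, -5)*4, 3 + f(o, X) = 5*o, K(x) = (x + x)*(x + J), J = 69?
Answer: 15384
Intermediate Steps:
K(x) = 2*x*(69 + x) (K(x) = (x + x)*(x + 69) = (2*x)*(69 + x) = 2*x*(69 + x))
f(o, X) = -3 + 5*o
Q = 16 (Q = 4 + 3*4 = 4 + 12 = 16)
(Q + 1)*f(-5, 2) + K(61) = (16 + 1)*(-3 + 5*(-5)) + 2*61*(69 + 61) = 17*(-3 - 25) + 2*61*130 = 17*(-28) + 15860 = -476 + 15860 = 15384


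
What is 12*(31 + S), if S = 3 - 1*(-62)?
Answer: 1152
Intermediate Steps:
S = 65 (S = 3 + 62 = 65)
12*(31 + S) = 12*(31 + 65) = 12*96 = 1152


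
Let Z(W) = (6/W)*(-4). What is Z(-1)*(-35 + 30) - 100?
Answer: -220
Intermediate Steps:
Z(W) = -24/W
Z(-1)*(-35 + 30) - 100 = (-24/(-1))*(-35 + 30) - 100 = -24*(-1)*(-5) - 100 = 24*(-5) - 100 = -120 - 100 = -220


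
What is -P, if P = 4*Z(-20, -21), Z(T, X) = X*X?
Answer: -1764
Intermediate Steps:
Z(T, X) = X²
P = 1764 (P = 4*(-21)² = 4*441 = 1764)
-P = -1*1764 = -1764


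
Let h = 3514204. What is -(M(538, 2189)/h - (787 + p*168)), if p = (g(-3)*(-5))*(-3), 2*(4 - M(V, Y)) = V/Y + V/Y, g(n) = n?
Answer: -26050964695003/3846296278 ≈ -6773.0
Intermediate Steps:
M(V, Y) = 4 - V/Y (M(V, Y) = 4 - (V/Y + V/Y)/2 = 4 - V/Y)
p = -45 (p = -3*(-5)*(-3) = 15*(-3) = -45)
-(M(538, 2189)/h - (787 + p*168)) = -((4 - 1*538/2189)/3514204 - (787 - 45*168)) = -((4 - 1*538*1/2189)*(1/3514204) - (787 - 7560)) = -((4 - 538/2189)*(1/3514204) - 1*(-6773)) = -((8218/2189)*(1/3514204) + 6773) = -(4109/3846296278 + 6773) = -1*26050964695003/3846296278 = -26050964695003/3846296278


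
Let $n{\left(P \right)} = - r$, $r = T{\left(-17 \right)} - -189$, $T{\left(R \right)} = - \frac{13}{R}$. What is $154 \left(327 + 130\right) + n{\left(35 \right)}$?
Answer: $\frac{1193200}{17} \approx 70188.0$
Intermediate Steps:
$r = \frac{3226}{17}$ ($r = - \frac{13}{-17} - -189 = \left(-13\right) \left(- \frac{1}{17}\right) + 189 = \frac{13}{17} + 189 = \frac{3226}{17} \approx 189.76$)
$n{\left(P \right)} = - \frac{3226}{17}$ ($n{\left(P \right)} = \left(-1\right) \frac{3226}{17} = - \frac{3226}{17}$)
$154 \left(327 + 130\right) + n{\left(35 \right)} = 154 \left(327 + 130\right) - \frac{3226}{17} = 154 \cdot 457 - \frac{3226}{17} = 70378 - \frac{3226}{17} = \frac{1193200}{17}$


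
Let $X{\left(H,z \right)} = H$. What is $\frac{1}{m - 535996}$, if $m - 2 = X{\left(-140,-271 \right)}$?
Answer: $- \frac{1}{536134} \approx -1.8652 \cdot 10^{-6}$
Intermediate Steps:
$m = -138$ ($m = 2 - 140 = -138$)
$\frac{1}{m - 535996} = \frac{1}{-138 - 535996} = \frac{1}{-536134} = - \frac{1}{536134}$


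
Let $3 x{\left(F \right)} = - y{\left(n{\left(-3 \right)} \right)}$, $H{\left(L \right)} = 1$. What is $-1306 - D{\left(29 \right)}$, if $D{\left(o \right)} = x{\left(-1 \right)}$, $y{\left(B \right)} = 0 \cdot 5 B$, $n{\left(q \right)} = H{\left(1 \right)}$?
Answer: $-1306$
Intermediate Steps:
$n{\left(q \right)} = 1$
$y{\left(B \right)} = 0$ ($y{\left(B \right)} = 0 B = 0$)
$x{\left(F \right)} = 0$ ($x{\left(F \right)} = \frac{\left(-1\right) 0}{3} = \frac{1}{3} \cdot 0 = 0$)
$D{\left(o \right)} = 0$
$-1306 - D{\left(29 \right)} = -1306 - 0 = -1306 + 0 = -1306$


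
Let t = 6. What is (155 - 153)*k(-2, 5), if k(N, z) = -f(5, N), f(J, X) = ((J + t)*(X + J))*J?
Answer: -330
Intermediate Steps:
f(J, X) = J*(6 + J)*(J + X) (f(J, X) = ((J + 6)*(X + J))*J = ((6 + J)*(J + X))*J = J*(6 + J)*(J + X))
k(N, z) = -275 - 55*N (k(N, z) = -5*(5² + 6*5 + 6*N + 5*N) = -5*(25 + 30 + 6*N + 5*N) = -5*(55 + 11*N) = -(275 + 55*N) = -275 - 55*N)
(155 - 153)*k(-2, 5) = (155 - 153)*(-275 - 55*(-2)) = 2*(-275 + 110) = 2*(-165) = -330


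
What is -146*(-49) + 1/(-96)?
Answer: 686783/96 ≈ 7154.0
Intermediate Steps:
-146*(-49) + 1/(-96) = 7154 - 1/96 = 686783/96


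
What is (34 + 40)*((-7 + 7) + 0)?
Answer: 0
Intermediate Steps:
(34 + 40)*((-7 + 7) + 0) = 74*(0 + 0) = 74*0 = 0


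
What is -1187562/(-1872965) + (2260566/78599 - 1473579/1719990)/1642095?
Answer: 67340662775322762509/106203570252324267450 ≈ 0.63407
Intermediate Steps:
-1187562/(-1872965) + (2260566/78599 - 1473579/1719990)/1642095 = -1187562*(-1/1872965) + (2260566*(1/78599) - 1473579*1/1719990)*(1/1642095) = 1187562/1872965 + (2260566/78599 - 163731/191110)*(1/1642095) = 1187562/1872965 + (419147675391/15021054890)*(1/1642095) = 1187562/1872965 + 139715891797/8221999709864850 = 67340662775322762509/106203570252324267450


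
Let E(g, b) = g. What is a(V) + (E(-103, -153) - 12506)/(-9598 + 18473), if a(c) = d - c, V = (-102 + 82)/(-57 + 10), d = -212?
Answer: -89200623/417125 ≈ -213.85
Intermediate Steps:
V = 20/47 (V = -20/(-47) = -20*(-1/47) = 20/47 ≈ 0.42553)
a(c) = -212 - c
a(V) + (E(-103, -153) - 12506)/(-9598 + 18473) = (-212 - 1*20/47) + (-103 - 12506)/(-9598 + 18473) = (-212 - 20/47) - 12609/8875 = -9984/47 - 12609*1/8875 = -9984/47 - 12609/8875 = -89200623/417125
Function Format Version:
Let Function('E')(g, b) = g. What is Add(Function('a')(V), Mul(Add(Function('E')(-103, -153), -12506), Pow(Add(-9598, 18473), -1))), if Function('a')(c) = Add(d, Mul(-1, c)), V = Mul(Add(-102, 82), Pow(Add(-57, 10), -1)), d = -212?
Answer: Rational(-89200623, 417125) ≈ -213.85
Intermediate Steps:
V = Rational(20, 47) (V = Mul(-20, Pow(-47, -1)) = Mul(-20, Rational(-1, 47)) = Rational(20, 47) ≈ 0.42553)
Function('a')(c) = Add(-212, Mul(-1, c))
Add(Function('a')(V), Mul(Add(Function('E')(-103, -153), -12506), Pow(Add(-9598, 18473), -1))) = Add(Add(-212, Mul(-1, Rational(20, 47))), Mul(Add(-103, -12506), Pow(Add(-9598, 18473), -1))) = Add(Add(-212, Rational(-20, 47)), Mul(-12609, Pow(8875, -1))) = Add(Rational(-9984, 47), Mul(-12609, Rational(1, 8875))) = Add(Rational(-9984, 47), Rational(-12609, 8875)) = Rational(-89200623, 417125)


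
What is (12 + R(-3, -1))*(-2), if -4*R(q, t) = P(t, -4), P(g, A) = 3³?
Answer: -21/2 ≈ -10.500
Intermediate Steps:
P(g, A) = 27
R(q, t) = -27/4 (R(q, t) = -¼*27 = -27/4)
(12 + R(-3, -1))*(-2) = (12 - 27/4)*(-2) = (21/4)*(-2) = -21/2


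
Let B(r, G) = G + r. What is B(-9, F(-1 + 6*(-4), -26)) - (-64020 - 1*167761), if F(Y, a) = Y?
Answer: 231747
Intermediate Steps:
B(-9, F(-1 + 6*(-4), -26)) - (-64020 - 1*167761) = ((-1 + 6*(-4)) - 9) - (-64020 - 1*167761) = ((-1 - 24) - 9) - (-64020 - 167761) = (-25 - 9) - 1*(-231781) = -34 + 231781 = 231747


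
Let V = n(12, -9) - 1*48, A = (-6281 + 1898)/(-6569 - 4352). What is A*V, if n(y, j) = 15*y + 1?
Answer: 582939/10921 ≈ 53.378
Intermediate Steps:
n(y, j) = 1 + 15*y
A = 4383/10921 (A = -4383/(-10921) = -4383*(-1/10921) = 4383/10921 ≈ 0.40134)
V = 133 (V = (1 + 15*12) - 1*48 = (1 + 180) - 48 = 181 - 48 = 133)
A*V = (4383/10921)*133 = 582939/10921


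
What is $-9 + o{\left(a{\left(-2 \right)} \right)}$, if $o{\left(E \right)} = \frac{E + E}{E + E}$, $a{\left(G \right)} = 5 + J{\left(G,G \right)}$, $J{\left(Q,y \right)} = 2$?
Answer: $-8$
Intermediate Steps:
$a{\left(G \right)} = 7$ ($a{\left(G \right)} = 5 + 2 = 7$)
$o{\left(E \right)} = 1$ ($o{\left(E \right)} = \frac{2 E}{2 E} = 2 E \frac{1}{2 E} = 1$)
$-9 + o{\left(a{\left(-2 \right)} \right)} = -9 + 1 = -8$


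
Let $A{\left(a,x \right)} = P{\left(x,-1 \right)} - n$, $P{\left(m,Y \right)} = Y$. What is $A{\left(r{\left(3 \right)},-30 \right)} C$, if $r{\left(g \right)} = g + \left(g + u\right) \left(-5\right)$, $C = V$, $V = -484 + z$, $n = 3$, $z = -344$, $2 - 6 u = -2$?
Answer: $3312$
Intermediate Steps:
$u = \frac{2}{3}$ ($u = \frac{1}{3} - - \frac{1}{3} = \frac{1}{3} + \frac{1}{3} = \frac{2}{3} \approx 0.66667$)
$V = -828$ ($V = -484 - 344 = -828$)
$C = -828$
$r{\left(g \right)} = - \frac{10}{3} - 4 g$ ($r{\left(g \right)} = g + \left(g + \frac{2}{3}\right) \left(-5\right) = g + \left(\frac{2}{3} + g\right) \left(-5\right) = g - \left(\frac{10}{3} + 5 g\right) = - \frac{10}{3} - 4 g$)
$A{\left(a,x \right)} = -4$ ($A{\left(a,x \right)} = -1 - 3 = -4$)
$A{\left(r{\left(3 \right)},-30 \right)} C = \left(-4\right) \left(-828\right) = 3312$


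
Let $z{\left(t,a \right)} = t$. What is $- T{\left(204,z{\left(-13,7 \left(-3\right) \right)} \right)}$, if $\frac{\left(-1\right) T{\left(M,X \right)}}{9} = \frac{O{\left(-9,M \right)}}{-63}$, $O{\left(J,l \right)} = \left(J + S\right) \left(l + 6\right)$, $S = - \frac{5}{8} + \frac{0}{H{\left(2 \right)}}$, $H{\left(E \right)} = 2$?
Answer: $\frac{1155}{4} \approx 288.75$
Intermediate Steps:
$S = - \frac{5}{8}$ ($S = - \frac{5}{8} + \frac{0}{2} = \left(-5\right) \frac{1}{8} + 0 \cdot \frac{1}{2} = - \frac{5}{8} + 0 = - \frac{5}{8} \approx -0.625$)
$O{\left(J,l \right)} = \left(6 + l\right) \left(- \frac{5}{8} + J\right)$ ($O{\left(J,l \right)} = \left(J - \frac{5}{8}\right) \left(l + 6\right) = \left(- \frac{5}{8} + J\right) \left(6 + l\right) = \left(6 + l\right) \left(- \frac{5}{8} + J\right)$)
$T{\left(M,X \right)} = - \frac{33}{4} - \frac{11 M}{8}$ ($T{\left(M,X \right)} = - 9 \frac{- \frac{15}{4} + 6 \left(-9\right) - \frac{5 M}{8} - 9 M}{-63} = - 9 \left(- \frac{15}{4} - 54 - \frac{5 M}{8} - 9 M\right) \left(- \frac{1}{63}\right) = - 9 \left(- \frac{231}{4} - \frac{77 M}{8}\right) \left(- \frac{1}{63}\right) = - 9 \left(\frac{11}{12} + \frac{11 M}{72}\right) = - \frac{33}{4} - \frac{11 M}{8}$)
$- T{\left(204,z{\left(-13,7 \left(-3\right) \right)} \right)} = - (- \frac{33}{4} - \frac{561}{2}) = \left(-1\right) \left(- \frac{1155}{4}\right) = \frac{1155}{4}$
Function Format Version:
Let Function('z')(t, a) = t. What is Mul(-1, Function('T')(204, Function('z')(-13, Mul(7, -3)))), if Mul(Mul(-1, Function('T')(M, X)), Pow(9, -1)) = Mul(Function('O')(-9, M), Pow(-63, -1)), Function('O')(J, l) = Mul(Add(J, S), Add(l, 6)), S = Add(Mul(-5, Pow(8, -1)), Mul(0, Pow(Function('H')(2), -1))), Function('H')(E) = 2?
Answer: Rational(1155, 4) ≈ 288.75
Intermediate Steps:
S = Rational(-5, 8) (S = Add(Mul(-5, Pow(8, -1)), Mul(0, Pow(2, -1))) = Add(Mul(-5, Rational(1, 8)), Mul(0, Rational(1, 2))) = Add(Rational(-5, 8), 0) = Rational(-5, 8) ≈ -0.62500)
Function('O')(J, l) = Mul(Add(6, l), Add(Rational(-5, 8), J)) (Function('O')(J, l) = Mul(Add(J, Rational(-5, 8)), Add(l, 6)) = Mul(Add(Rational(-5, 8), J), Add(6, l)) = Mul(Add(6, l), Add(Rational(-5, 8), J)))
Function('T')(M, X) = Add(Rational(-33, 4), Mul(Rational(-11, 8), M)) (Function('T')(M, X) = Mul(-9, Mul(Add(Rational(-15, 4), Mul(6, -9), Mul(Rational(-5, 8), M), Mul(-9, M)), Pow(-63, -1))) = Mul(-9, Mul(Add(Rational(-15, 4), -54, Mul(Rational(-5, 8), M), Mul(-9, M)), Rational(-1, 63))) = Mul(-9, Mul(Add(Rational(-231, 4), Mul(Rational(-77, 8), M)), Rational(-1, 63))) = Mul(-9, Add(Rational(11, 12), Mul(Rational(11, 72), M))) = Add(Rational(-33, 4), Mul(Rational(-11, 8), M)))
Mul(-1, Function('T')(204, Function('z')(-13, Mul(7, -3)))) = Mul(-1, Add(Rational(-33, 4), Mul(Rational(-11, 8), 204))) = Mul(-1, Add(Rational(-33, 4), Rational(-561, 2))) = Mul(-1, Rational(-1155, 4)) = Rational(1155, 4)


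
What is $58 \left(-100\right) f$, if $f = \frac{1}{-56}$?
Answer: $\frac{725}{7} \approx 103.57$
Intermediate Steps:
$f = - \frac{1}{56} \approx -0.017857$
$58 \left(-100\right) f = 58 \left(-100\right) \left(- \frac{1}{56}\right) = \left(-5800\right) \left(- \frac{1}{56}\right) = \frac{725}{7}$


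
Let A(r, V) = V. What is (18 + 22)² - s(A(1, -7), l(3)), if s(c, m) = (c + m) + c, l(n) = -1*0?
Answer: 1614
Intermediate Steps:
l(n) = 0
s(c, m) = m + 2*c
(18 + 22)² - s(A(1, -7), l(3)) = (18 + 22)² - (0 + 2*(-7)) = 40² - (0 - 14) = 1600 - 1*(-14) = 1600 + 14 = 1614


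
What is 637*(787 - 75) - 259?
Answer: 453285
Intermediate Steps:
637*(787 - 75) - 259 = 637*712 - 259 = 453544 - 259 = 453285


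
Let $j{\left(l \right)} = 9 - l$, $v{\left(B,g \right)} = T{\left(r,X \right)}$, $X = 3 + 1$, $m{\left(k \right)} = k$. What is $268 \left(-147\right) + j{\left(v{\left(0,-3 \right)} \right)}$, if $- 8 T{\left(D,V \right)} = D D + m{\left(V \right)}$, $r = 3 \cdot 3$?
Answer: $- \frac{315011}{8} \approx -39376.0$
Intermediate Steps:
$r = 9$
$X = 4$
$T{\left(D,V \right)} = - \frac{V}{8} - \frac{D^{2}}{8}$ ($T{\left(D,V \right)} = - \frac{D D + V}{8} = - \frac{D^{2} + V}{8} = - \frac{V + D^{2}}{8} = - \frac{V}{8} - \frac{D^{2}}{8}$)
$v{\left(B,g \right)} = - \frac{85}{8}$ ($v{\left(B,g \right)} = \left(- \frac{1}{8}\right) 4 - \frac{9^{2}}{8} = - \frac{1}{2} - \frac{81}{8} = - \frac{85}{8}$)
$268 \left(-147\right) + j{\left(v{\left(0,-3 \right)} \right)} = 268 \left(-147\right) + \left(9 - - \frac{85}{8}\right) = -39396 + \left(9 + \frac{85}{8}\right) = -39396 + \frac{157}{8} = - \frac{315011}{8}$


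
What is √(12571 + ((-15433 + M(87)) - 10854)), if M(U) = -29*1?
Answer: I*√13745 ≈ 117.24*I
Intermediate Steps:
M(U) = -29
√(12571 + ((-15433 + M(87)) - 10854)) = √(12571 + ((-15433 - 29) - 10854)) = √(12571 + (-15462 - 10854)) = √(12571 - 26316) = √(-13745) = I*√13745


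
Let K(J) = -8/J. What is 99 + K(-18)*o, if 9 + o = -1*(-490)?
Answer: 2815/9 ≈ 312.78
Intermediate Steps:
o = 481 (o = -9 - 1*(-490) = -9 + 490 = 481)
99 + K(-18)*o = 99 - 8/(-18)*481 = 99 - 8*(-1/18)*481 = 99 + (4/9)*481 = 99 + 1924/9 = 2815/9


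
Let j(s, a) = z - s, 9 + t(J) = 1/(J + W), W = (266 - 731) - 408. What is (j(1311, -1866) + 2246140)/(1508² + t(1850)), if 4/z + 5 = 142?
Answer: 100156040243/101459995944 ≈ 0.98715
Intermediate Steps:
z = 4/137 (z = 4/(-5 + 142) = 4/137 ≈ 0.029197)
W = -873 (W = -465 - 408 = -873)
t(J) = -9 + 1/(-873 + J) (t(J) = -9 + 1/(J - 873) = -9 + 1/(-873 + J))
j(s, a) = 4/137 - s
(j(1311, -1866) + 2246140)/(1508² + t(1850)) = ((4/137 - 1*1311) + 2246140)/(1508² + (7858 - 9*1850)/(-873 + 1850)) = ((4/137 - 1311) + 2246140)/(2274064 + (7858 - 16650)/977) = (-179603/137 + 2246140)/(2274064 + (1/977)*(-8792)) = 307541577/(137*(2274064 - 8792/977)) = 307541577/(137*(2221751736/977)) = (307541577/137)*(977/2221751736) = 100156040243/101459995944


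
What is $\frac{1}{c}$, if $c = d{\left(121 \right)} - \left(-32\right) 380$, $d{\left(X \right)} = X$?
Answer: $\frac{1}{12281} \approx 8.1427 \cdot 10^{-5}$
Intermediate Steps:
$c = 12281$ ($c = 121 - \left(-32\right) 380 = 121 - -12160 = 121 + 12160 = 12281$)
$\frac{1}{c} = \frac{1}{12281}$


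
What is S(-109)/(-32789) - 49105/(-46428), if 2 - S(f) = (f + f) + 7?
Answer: 1600214681/1522327692 ≈ 1.0512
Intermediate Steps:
S(f) = -5 - 2*f (S(f) = 2 - ((f + f) + 7) = 2 - (2*f + 7) = 2 - (7 + 2*f) = 2 + (-7 - 2*f) = -5 - 2*f)
S(-109)/(-32789) - 49105/(-46428) = (-5 - 2*(-109))/(-32789) - 49105/(-46428) = (-5 + 218)*(-1/32789) - 49105*(-1/46428) = 213*(-1/32789) + 49105/46428 = -213/32789 + 49105/46428 = 1600214681/1522327692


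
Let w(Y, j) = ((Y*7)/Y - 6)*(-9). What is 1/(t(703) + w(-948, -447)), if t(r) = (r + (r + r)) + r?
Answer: 1/2803 ≈ 0.00035676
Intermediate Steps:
t(r) = 4*r (t(r) = (r + 2*r) + r = 3*r + r = 4*r)
w(Y, j) = -9 (w(Y, j) = ((7*Y)/Y - 6)*(-9) = (7 - 6)*(-9) = 1*(-9) = -9)
1/(t(703) + w(-948, -447)) = 1/(4*703 - 9) = 1/(2812 - 9) = 1/2803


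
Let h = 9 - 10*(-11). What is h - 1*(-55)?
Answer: 174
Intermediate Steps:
h = 119 (h = 9 + 110 = 119)
h - 1*(-55) = 119 - 1*(-55) = 119 + 55 = 174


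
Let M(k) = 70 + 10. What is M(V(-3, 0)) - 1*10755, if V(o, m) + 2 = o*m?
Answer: -10675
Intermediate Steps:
V(o, m) = -2 + m*o (V(o, m) = -2 + o*m = -2 + m*o)
M(k) = 80
M(V(-3, 0)) - 1*10755 = 80 - 1*10755 = 80 - 10755 = -10675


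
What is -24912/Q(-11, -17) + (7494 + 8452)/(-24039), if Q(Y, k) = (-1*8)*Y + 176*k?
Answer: 23023016/2908719 ≈ 7.9152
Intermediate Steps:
Q(Y, k) = -8*Y + 176*k
-24912/Q(-11, -17) + (7494 + 8452)/(-24039) = -24912/(-8*(-11) + 176*(-17)) + (7494 + 8452)/(-24039) = -24912/(88 - 2992) + 15946*(-1/24039) = -24912/(-2904) - 15946/24039 = -24912*(-1/2904) - 15946/24039 = 1038/121 - 15946/24039 = 23023016/2908719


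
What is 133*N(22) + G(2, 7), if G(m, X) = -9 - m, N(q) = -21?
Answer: -2804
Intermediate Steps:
133*N(22) + G(2, 7) = 133*(-21) + (-9 - 1*2) = -2793 + (-9 - 2) = -2793 - 11 = -2804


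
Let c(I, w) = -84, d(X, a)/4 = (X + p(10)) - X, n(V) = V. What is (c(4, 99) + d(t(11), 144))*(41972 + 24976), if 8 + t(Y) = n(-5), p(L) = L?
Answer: -2945712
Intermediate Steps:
t(Y) = -13 (t(Y) = -8 - 5 = -13)
d(X, a) = 40 (d(X, a) = 4*((X + 10) - X) = 4*((10 + X) - X) = 4*10 = 40)
(c(4, 99) + d(t(11), 144))*(41972 + 24976) = (-84 + 40)*(41972 + 24976) = -44*66948 = -2945712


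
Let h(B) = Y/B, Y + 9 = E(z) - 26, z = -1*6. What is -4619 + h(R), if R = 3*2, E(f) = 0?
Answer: -27749/6 ≈ -4624.8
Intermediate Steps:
z = -6
Y = -35 (Y = -9 + (0 - 26) = -9 - 26 = -35)
R = 6
h(B) = -35/B
-4619 + h(R) = -4619 - 35/6 = -27749/6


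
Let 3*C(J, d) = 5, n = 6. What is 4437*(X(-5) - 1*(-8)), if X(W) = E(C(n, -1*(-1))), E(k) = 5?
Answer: 57681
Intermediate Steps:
C(J, d) = 5/3 (C(J, d) = (⅓)*5 = 5/3)
X(W) = 5
4437*(X(-5) - 1*(-8)) = 4437*(5 - 1*(-8)) = 4437*(5 + 8) = 4437*13 = 57681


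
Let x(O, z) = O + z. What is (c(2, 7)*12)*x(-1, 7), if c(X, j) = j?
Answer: 504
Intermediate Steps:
(c(2, 7)*12)*x(-1, 7) = (7*12)*(-1 + 7) = 84*6 = 504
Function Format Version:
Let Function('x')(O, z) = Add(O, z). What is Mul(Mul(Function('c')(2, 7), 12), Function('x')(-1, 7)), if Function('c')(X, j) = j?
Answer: 504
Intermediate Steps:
Mul(Mul(Function('c')(2, 7), 12), Function('x')(-1, 7)) = Mul(Mul(7, 12), Add(-1, 7)) = Mul(84, 6) = 504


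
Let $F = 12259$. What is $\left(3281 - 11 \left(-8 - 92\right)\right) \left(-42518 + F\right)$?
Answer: $-132564679$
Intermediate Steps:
$\left(3281 - 11 \left(-8 - 92\right)\right) \left(-42518 + F\right) = \left(3281 - 11 \left(-8 - 92\right)\right) \left(-42518 + 12259\right) = \left(3281 - -1100\right) \left(-30259\right) = \left(3281 + 1100\right) \left(-30259\right) = 4381 \left(-30259\right) = -132564679$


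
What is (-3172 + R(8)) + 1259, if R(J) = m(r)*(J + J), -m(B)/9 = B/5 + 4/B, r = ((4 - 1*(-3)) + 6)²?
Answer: -5732149/845 ≈ -6783.6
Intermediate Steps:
r = 169 (r = ((4 + 3) + 6)² = (7 + 6)² = 13² = 169)
m(B) = -36/B - 9*B/5 (m(B) = -9*(B/5 + 4/B) = -9*(4/B + B/5) = -36/B - 9*B/5)
R(J) = -514458*J/845 (R(J) = (-36/169 - 9/5*169)*(J + J) = (-36*1/169 - 1521/5)*(2*J) = (-36/169 - 1521/5)*(2*J) = -514458*J/845)
(-3172 + R(8)) + 1259 = (-3172 - 514458/845*8) + 1259 = (-3172 - 4115664/845) + 1259 = -6796004/845 + 1259 = -5732149/845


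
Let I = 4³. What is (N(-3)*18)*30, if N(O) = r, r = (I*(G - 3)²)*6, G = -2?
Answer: 5184000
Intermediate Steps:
I = 64
r = 9600 (r = (64*(-2 - 3)²)*6 = (64*(-5)²)*6 = (64*25)*6 = 1600*6 = 9600)
N(O) = 9600
(N(-3)*18)*30 = (9600*18)*30 = 172800*30 = 5184000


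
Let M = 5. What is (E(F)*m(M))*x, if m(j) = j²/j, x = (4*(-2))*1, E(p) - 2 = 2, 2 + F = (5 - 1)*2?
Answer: -160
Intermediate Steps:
F = 6 (F = -2 + (5 - 1)*2 = -2 + 4*2 = -2 + 8 = 6)
E(p) = 4 (E(p) = 2 + 2 = 4)
x = -8 (x = -8*1 = -8)
m(j) = j
(E(F)*m(M))*x = (4*5)*(-8) = 20*(-8) = -160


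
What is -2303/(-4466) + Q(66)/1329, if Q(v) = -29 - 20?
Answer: 405979/847902 ≈ 0.47880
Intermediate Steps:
Q(v) = -49
-2303/(-4466) + Q(66)/1329 = -2303/(-4466) - 49/1329 = -2303*(-1/4466) - 49*1/1329 = 329/638 - 49/1329 = 405979/847902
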